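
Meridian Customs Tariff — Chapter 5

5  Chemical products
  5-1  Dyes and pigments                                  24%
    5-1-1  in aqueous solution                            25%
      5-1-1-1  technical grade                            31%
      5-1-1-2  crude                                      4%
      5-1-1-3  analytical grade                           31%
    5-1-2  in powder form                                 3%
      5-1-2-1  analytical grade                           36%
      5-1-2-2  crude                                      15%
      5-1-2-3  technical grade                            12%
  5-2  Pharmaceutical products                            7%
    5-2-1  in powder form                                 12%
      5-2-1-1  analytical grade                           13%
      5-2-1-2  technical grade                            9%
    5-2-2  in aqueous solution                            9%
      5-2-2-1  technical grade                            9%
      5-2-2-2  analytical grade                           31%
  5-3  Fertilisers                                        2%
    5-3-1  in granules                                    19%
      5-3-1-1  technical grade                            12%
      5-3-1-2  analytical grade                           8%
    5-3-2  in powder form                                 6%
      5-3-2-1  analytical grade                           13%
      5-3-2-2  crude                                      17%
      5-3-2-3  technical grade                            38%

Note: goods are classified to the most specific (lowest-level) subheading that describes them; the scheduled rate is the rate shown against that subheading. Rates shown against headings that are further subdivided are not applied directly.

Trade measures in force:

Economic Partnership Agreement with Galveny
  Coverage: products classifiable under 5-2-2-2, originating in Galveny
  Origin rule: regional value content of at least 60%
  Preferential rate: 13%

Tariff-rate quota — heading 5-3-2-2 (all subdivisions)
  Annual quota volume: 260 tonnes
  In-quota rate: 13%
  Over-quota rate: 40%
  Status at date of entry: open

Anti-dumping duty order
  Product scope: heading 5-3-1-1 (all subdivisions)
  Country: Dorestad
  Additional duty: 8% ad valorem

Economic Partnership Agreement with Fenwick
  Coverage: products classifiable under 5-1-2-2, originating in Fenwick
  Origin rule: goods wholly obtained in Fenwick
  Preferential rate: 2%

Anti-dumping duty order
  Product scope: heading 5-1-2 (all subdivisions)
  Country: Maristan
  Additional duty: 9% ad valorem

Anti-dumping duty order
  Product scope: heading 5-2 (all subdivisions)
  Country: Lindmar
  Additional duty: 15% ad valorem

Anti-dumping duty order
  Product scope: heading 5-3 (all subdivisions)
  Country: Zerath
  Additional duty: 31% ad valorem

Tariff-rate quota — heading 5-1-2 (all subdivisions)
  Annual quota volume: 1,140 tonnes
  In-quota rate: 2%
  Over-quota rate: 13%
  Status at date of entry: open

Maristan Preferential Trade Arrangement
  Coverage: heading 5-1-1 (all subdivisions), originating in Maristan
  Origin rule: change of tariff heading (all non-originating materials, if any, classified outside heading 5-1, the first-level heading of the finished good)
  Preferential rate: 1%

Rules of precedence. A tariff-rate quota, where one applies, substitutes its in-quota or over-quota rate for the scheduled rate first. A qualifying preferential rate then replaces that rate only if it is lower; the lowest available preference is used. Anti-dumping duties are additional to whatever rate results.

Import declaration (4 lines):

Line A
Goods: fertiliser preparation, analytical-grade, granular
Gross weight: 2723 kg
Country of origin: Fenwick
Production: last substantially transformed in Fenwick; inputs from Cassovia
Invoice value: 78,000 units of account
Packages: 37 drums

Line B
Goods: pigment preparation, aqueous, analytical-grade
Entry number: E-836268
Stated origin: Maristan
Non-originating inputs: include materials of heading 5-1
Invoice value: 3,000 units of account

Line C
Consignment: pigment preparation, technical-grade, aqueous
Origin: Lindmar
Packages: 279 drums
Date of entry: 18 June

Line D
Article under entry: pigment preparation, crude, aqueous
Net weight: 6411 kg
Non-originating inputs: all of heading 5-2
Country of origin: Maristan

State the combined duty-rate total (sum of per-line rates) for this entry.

Line A: fertiliser → 5-3; granular → 5-3-1; analytical-grade → 5-3-1-2. Scheduled 8%. Fenwick agreement on 5-1-2-2: 5-3-1-2 not covered. → 8%.
Line B: pigment → 5-1; aqueous → 5-1-1; analytical-grade → 5-1-1-3. Scheduled 31%. Maristan agreement on 5-1-1: CTH not met. → 31%.
Line C: pigment → 5-1; aqueous → 5-1-1; technical-grade → 5-1-1-1. Scheduled 31%. No special measure applies. → 31%.
Line D: pigment → 5-1; aqueous → 5-1-1; crude → 5-1-1-2. Scheduled 4%. Maristan agreement on 5-1-1: CTH met → 1% available; preferential 1%. → 1%.
Sum: 8% + 31% + 31% + 1% = 71%.

71%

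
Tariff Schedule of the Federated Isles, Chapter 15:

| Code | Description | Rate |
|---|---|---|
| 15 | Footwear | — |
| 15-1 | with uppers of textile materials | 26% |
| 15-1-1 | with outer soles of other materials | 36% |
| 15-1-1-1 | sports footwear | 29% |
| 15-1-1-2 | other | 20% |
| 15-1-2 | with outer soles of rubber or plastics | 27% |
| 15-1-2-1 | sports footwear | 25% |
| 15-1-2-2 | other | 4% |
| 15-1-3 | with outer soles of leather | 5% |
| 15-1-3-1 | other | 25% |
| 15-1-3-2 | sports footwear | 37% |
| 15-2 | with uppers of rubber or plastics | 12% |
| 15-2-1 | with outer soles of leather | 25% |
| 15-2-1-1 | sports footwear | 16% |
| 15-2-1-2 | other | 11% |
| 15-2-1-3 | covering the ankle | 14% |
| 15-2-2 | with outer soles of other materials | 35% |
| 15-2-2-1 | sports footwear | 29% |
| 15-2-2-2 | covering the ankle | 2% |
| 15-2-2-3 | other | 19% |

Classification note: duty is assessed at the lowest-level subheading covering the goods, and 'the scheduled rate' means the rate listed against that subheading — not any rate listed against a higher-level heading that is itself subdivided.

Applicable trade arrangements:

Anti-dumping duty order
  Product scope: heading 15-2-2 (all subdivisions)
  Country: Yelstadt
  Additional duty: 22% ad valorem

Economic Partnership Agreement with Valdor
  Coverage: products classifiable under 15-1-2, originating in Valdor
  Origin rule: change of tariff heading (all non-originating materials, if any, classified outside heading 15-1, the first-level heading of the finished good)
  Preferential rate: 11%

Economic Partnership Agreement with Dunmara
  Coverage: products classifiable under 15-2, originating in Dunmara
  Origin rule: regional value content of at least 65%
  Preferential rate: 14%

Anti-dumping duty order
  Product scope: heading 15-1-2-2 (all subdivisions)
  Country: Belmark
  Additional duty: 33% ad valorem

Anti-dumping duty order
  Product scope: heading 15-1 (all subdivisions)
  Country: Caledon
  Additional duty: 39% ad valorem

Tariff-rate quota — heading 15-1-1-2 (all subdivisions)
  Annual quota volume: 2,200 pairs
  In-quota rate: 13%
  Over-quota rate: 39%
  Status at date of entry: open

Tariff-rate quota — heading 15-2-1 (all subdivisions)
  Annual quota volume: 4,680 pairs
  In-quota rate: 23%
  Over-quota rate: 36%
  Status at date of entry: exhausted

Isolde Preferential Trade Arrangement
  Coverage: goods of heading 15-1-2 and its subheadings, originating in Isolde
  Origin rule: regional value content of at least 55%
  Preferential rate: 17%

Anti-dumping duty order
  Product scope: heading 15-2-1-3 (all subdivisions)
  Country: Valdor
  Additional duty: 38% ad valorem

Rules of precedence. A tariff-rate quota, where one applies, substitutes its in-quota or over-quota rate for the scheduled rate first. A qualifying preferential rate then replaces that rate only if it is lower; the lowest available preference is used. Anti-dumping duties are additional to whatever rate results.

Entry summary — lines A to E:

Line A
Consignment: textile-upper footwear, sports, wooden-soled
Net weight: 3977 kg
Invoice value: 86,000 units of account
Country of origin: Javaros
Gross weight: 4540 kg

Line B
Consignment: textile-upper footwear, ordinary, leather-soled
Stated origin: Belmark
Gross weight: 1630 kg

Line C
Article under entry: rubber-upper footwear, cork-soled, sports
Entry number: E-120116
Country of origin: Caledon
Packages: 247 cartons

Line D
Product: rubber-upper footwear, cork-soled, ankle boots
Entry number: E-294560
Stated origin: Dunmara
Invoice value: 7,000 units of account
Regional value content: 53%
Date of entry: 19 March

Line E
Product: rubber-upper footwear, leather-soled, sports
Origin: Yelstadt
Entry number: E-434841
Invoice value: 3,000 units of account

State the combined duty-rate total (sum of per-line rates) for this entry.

Line A: textile-upper → 15-1; wooden-soled → 15-1-1; sports → 15-1-1-1. Scheduled 29%. No special measure applies. → 29%.
Line B: textile-upper → 15-1; leather-soled → 15-1-3; ordinary → 15-1-3-1. Scheduled 25%. No special measure applies. → 25%.
Line C: rubber-upper → 15-2; cork-soled → 15-2-2; sports → 15-2-2-1. Scheduled 29%. No special measure applies. → 29%.
Line D: rubber-upper → 15-2; cork-soled → 15-2-2; ankle boots → 15-2-2-2. Scheduled 2%. Dunmara agreement on 15-2: RVC < 65%. → 2%.
Line E: rubber-upper → 15-2; leather-soled → 15-2-1; sports → 15-2-1-1. Scheduled 16%. quota on 15-2-1 exhausted → over-quota 36%. → 36%.
Sum: 29% + 25% + 29% + 2% + 36% = 121%.

121%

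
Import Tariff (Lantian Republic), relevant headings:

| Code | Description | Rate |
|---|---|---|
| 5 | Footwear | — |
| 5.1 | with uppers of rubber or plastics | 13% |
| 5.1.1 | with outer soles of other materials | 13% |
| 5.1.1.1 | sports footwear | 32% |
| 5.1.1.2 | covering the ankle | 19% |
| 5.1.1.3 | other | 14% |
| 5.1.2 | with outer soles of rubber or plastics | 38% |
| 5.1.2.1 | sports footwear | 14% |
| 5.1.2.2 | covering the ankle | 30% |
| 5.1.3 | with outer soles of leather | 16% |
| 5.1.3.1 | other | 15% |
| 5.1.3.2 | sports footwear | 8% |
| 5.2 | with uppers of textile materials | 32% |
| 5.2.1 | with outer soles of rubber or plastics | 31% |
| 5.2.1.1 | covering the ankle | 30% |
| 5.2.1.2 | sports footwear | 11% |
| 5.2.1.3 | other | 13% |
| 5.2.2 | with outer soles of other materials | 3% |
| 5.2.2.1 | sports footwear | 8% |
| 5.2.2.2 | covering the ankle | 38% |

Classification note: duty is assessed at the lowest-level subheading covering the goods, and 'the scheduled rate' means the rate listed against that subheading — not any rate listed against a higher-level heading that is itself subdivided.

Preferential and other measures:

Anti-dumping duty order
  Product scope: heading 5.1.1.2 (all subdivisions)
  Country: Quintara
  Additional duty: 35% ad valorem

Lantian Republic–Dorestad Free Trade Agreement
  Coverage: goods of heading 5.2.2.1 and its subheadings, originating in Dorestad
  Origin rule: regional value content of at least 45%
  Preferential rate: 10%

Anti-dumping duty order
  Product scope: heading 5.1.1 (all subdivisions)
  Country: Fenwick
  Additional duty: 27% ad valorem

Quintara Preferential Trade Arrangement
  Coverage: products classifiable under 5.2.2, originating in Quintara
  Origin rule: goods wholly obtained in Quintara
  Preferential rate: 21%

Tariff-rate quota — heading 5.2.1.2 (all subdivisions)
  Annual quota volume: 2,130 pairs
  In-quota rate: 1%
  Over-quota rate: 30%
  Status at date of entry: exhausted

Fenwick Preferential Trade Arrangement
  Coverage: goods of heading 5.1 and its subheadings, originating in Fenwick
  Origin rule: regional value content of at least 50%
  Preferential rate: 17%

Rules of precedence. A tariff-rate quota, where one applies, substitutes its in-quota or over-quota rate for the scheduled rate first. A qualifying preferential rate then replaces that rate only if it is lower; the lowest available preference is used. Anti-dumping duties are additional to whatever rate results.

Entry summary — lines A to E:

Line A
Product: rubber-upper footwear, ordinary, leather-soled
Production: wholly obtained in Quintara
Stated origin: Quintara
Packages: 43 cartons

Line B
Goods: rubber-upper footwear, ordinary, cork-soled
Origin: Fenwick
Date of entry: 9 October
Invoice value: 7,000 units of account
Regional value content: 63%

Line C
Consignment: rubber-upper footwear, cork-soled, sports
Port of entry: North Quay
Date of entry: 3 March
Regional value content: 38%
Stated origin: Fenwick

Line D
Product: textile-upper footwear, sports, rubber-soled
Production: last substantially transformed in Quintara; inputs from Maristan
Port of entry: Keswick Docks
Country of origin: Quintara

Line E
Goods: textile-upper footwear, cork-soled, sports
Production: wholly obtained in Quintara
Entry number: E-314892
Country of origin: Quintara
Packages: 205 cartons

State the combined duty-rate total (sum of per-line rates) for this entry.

153%

Line A: rubber-upper → 5.1; leather-soled → 5.1.3; ordinary → 5.1.3.1. Scheduled 15%. Quintara agreement on 5.2.2: 5.1.3.1 not covered. → 15%.
Line B: rubber-upper → 5.1; cork-soled → 5.1.1; ordinary → 5.1.1.3. Scheduled 14%. Fenwick agreement on 5.1: RVC ≥ 50% → 17% available; preference 17% not lower than 14% → no reduction; anti-dumping (Fenwick, 5.1.1): +27%; total 14% + 27% = 41%. → 41%.
Line C: rubber-upper → 5.1; cork-soled → 5.1.1; sports → 5.1.1.1. Scheduled 32%. Fenwick agreement on 5.1: RVC < 50%; anti-dumping (Fenwick, 5.1.1): +27%; total 32% + 27% = 59%. → 59%.
Line D: textile-upper → 5.2; rubber-soled → 5.2.1; sports → 5.2.1.2. Scheduled 11%. quota on 5.2.1.2 exhausted → over-quota 30%; Quintara agreement on 5.2.2: 5.2.1.2 not covered. → 30%.
Line E: textile-upper → 5.2; cork-soled → 5.2.2; sports → 5.2.2.1. Scheduled 8%. Quintara agreement on 5.2.2: wholly obtained → 21% available; preference 21% not lower than 8% → no reduction. → 8%.
Sum: 15% + 41% + 59% + 30% + 8% = 153%.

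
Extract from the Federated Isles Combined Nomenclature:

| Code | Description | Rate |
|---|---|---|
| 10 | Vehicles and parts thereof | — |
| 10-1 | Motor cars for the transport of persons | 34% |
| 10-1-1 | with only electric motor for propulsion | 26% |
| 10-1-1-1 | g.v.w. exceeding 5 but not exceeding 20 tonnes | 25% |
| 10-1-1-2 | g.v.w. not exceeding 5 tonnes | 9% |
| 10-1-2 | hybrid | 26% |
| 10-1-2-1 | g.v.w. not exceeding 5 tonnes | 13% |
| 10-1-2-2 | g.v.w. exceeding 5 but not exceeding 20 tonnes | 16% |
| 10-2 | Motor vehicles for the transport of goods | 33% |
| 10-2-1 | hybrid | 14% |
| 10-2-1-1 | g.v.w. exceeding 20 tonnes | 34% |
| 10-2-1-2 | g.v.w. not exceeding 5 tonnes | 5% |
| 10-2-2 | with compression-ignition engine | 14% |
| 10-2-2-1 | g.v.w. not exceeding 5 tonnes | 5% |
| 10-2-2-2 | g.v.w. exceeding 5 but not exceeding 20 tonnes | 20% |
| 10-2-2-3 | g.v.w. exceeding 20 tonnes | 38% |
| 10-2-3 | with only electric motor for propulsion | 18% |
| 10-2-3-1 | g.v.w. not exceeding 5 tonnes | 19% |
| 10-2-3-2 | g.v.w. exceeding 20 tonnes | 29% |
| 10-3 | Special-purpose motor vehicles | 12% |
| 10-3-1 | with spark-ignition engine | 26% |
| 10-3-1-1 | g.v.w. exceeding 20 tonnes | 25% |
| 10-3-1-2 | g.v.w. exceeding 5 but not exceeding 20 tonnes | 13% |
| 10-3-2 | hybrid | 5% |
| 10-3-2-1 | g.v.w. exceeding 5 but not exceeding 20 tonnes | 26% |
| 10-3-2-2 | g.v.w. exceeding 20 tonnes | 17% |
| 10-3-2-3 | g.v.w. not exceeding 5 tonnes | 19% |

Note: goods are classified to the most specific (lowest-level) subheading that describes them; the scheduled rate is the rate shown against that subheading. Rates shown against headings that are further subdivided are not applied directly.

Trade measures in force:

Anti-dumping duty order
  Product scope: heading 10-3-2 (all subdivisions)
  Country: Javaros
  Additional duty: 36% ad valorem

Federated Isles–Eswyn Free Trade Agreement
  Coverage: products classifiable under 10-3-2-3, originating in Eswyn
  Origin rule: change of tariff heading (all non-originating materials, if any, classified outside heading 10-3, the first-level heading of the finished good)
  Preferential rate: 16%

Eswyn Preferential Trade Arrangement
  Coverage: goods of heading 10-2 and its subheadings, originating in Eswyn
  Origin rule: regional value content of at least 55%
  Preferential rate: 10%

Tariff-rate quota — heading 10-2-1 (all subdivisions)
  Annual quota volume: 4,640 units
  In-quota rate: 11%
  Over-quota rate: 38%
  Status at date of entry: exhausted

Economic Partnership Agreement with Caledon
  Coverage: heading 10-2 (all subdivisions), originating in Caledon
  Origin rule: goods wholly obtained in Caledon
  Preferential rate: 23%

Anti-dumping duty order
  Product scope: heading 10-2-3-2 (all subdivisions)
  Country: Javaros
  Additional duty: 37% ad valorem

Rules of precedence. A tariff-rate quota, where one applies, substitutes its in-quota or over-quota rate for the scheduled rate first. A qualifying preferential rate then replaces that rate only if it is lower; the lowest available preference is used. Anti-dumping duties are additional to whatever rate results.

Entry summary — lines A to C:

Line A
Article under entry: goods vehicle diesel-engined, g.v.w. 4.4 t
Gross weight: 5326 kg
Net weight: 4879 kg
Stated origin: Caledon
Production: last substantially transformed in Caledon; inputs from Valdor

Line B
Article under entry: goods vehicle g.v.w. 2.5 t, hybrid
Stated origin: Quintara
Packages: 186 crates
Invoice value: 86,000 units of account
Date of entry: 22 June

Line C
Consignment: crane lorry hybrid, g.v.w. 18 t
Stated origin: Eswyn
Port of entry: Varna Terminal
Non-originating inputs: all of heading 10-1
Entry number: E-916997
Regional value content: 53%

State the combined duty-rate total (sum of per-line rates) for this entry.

69%

Line A: goods vehicle → 10-2; diesel-engined → 10-2-2; g.v.w. 4.4 t → 10-2-2-1. Scheduled 5%. Caledon agreement on 10-2: not wholly obtained. → 5%.
Line B: goods vehicle → 10-2; hybrid → 10-2-1; g.v.w. 2.5 t → 10-2-1-2. Scheduled 5%. quota on 10-2-1 exhausted → over-quota 38%. → 38%.
Line C: crane lorry → 10-3; hybrid → 10-3-2; g.v.w. 18 t → 10-3-2-1. Scheduled 26%. Eswyn agreement on 10-3-2-3: 10-3-2-1 not covered; Eswyn agreement on 10-2: 10-3-2-1 not covered. → 26%.
Sum: 5% + 38% + 26% = 69%.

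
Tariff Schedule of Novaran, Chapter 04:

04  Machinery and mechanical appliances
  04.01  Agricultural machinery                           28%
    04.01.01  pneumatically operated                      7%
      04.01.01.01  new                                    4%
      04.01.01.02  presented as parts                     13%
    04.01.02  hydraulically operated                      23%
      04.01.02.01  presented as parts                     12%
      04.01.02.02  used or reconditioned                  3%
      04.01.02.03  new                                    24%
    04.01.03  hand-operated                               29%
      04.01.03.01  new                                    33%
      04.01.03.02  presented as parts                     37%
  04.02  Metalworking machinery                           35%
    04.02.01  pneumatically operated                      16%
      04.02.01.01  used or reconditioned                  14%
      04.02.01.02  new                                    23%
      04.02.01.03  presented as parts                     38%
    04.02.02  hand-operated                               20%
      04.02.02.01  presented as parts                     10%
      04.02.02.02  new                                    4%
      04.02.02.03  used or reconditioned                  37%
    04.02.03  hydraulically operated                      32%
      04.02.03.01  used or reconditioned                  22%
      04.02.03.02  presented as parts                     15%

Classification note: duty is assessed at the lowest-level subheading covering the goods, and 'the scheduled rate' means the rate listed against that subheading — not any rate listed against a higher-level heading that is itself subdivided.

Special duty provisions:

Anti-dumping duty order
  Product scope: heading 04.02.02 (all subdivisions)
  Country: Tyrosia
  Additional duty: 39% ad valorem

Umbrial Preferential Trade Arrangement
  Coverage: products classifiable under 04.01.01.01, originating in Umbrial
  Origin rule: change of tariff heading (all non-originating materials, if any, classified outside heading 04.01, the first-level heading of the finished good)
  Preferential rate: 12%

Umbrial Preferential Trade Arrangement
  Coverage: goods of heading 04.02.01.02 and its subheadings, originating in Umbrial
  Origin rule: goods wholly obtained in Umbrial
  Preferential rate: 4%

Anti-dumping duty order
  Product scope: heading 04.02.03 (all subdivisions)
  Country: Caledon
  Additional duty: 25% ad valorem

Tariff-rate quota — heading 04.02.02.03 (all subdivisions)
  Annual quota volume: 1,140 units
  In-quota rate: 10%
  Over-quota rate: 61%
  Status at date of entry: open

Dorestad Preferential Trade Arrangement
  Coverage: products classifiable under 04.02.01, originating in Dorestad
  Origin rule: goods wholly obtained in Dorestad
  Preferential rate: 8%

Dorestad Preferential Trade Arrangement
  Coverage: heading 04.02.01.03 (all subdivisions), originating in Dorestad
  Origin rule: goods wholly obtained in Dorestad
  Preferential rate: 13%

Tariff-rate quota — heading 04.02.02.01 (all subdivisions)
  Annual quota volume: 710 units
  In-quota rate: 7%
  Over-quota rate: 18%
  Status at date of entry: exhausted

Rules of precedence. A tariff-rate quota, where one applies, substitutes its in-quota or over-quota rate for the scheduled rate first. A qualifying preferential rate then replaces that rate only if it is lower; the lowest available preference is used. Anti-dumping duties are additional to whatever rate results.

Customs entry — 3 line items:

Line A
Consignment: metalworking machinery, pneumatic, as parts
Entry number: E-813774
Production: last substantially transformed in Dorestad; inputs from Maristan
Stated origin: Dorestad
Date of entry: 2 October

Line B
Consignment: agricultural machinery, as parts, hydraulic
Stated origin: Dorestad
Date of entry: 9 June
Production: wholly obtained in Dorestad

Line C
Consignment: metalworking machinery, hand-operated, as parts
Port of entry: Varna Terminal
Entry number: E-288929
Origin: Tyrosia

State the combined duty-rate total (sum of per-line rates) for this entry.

Line A: metalworking → 04.02; pneumatic → 04.02.01; as parts → 04.02.01.03. Scheduled 38%. Dorestad agreement on 04.02.01: not wholly obtained; Dorestad agreement on 04.02.01.03: not wholly obtained. → 38%.
Line B: agricultural → 04.01; hydraulic → 04.01.02; as parts → 04.01.02.01. Scheduled 12%. Dorestad agreement on 04.02.01: 04.01.02.01 not covered; Dorestad agreement on 04.02.01.03: 04.01.02.01 not covered. → 12%.
Line C: metalworking → 04.02; hand-operated → 04.02.02; as parts → 04.02.02.01. Scheduled 10%. quota on 04.02.02.01 exhausted → over-quota 18%; anti-dumping (Tyrosia, 04.02.02): +39%; total 18% + 39% = 57%. → 57%.
Sum: 38% + 12% + 57% = 107%.

107%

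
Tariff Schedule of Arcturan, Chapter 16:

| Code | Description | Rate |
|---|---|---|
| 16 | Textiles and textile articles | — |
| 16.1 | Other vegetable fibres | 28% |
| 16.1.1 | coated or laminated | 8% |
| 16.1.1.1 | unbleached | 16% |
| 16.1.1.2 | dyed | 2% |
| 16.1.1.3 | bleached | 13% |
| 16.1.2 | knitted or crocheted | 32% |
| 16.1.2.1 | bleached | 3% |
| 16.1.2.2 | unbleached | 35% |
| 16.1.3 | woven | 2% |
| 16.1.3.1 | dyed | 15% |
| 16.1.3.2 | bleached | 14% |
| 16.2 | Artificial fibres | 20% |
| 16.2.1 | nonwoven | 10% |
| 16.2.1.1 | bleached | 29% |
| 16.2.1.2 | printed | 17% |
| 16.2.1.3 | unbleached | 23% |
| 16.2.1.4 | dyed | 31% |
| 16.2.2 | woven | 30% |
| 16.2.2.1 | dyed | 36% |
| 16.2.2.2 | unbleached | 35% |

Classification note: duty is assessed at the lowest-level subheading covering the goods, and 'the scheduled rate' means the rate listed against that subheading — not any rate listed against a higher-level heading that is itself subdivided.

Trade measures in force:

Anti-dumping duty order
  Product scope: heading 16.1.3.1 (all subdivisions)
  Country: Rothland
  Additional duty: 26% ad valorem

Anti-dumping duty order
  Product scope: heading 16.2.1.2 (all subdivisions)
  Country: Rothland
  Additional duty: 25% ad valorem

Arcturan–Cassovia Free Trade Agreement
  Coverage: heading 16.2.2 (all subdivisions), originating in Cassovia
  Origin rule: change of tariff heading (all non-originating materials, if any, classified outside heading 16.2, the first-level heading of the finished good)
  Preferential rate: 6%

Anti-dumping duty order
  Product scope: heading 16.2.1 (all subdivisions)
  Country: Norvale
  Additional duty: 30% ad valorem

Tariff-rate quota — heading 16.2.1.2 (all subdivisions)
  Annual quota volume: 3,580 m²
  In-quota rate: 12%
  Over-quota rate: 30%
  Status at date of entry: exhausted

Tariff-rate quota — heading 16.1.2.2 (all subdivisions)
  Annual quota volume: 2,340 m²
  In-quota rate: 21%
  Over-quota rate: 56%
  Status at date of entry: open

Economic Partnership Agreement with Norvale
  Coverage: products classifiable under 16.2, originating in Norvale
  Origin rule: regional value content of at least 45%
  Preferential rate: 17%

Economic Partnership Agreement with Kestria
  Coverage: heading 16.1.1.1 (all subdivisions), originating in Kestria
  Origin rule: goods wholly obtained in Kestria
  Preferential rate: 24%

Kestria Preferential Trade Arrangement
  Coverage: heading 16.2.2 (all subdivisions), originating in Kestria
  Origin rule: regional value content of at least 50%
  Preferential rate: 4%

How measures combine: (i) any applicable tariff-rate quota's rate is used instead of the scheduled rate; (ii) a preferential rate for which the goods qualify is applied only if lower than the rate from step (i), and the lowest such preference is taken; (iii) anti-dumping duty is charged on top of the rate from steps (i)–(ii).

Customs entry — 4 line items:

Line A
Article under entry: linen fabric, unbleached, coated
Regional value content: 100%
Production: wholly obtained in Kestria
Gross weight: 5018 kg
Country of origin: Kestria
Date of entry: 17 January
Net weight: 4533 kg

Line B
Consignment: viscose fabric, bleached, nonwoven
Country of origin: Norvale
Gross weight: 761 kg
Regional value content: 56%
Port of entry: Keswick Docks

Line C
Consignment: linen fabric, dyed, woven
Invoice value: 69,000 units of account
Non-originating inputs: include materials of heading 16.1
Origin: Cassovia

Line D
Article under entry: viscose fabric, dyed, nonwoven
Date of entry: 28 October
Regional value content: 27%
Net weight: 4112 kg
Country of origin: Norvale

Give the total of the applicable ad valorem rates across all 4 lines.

139%

Line A: linen → 16.1; coated → 16.1.1; unbleached → 16.1.1.1. Scheduled 16%. Kestria agreement on 16.1.1.1: wholly obtained → 24% available; Kestria agreement on 16.2.2: 16.1.1.1 not covered; preference 24% not lower than 16% → no reduction. → 16%.
Line B: viscose → 16.2; nonwoven → 16.2.1; bleached → 16.2.1.1. Scheduled 29%. Norvale agreement on 16.2: RVC ≥ 45% → 17% available; preferential 17%; anti-dumping (Norvale, 16.2.1): +30%; total 17% + 30% = 47%. → 47%.
Line C: linen → 16.1; woven → 16.1.3; dyed → 16.1.3.1. Scheduled 15%. Cassovia agreement on 16.2.2: 16.1.3.1 not covered. → 15%.
Line D: viscose → 16.2; nonwoven → 16.2.1; dyed → 16.2.1.4. Scheduled 31%. Norvale agreement on 16.2: RVC < 45%; anti-dumping (Norvale, 16.2.1): +30%; total 31% + 30% = 61%. → 61%.
Sum: 16% + 47% + 15% + 61% = 139%.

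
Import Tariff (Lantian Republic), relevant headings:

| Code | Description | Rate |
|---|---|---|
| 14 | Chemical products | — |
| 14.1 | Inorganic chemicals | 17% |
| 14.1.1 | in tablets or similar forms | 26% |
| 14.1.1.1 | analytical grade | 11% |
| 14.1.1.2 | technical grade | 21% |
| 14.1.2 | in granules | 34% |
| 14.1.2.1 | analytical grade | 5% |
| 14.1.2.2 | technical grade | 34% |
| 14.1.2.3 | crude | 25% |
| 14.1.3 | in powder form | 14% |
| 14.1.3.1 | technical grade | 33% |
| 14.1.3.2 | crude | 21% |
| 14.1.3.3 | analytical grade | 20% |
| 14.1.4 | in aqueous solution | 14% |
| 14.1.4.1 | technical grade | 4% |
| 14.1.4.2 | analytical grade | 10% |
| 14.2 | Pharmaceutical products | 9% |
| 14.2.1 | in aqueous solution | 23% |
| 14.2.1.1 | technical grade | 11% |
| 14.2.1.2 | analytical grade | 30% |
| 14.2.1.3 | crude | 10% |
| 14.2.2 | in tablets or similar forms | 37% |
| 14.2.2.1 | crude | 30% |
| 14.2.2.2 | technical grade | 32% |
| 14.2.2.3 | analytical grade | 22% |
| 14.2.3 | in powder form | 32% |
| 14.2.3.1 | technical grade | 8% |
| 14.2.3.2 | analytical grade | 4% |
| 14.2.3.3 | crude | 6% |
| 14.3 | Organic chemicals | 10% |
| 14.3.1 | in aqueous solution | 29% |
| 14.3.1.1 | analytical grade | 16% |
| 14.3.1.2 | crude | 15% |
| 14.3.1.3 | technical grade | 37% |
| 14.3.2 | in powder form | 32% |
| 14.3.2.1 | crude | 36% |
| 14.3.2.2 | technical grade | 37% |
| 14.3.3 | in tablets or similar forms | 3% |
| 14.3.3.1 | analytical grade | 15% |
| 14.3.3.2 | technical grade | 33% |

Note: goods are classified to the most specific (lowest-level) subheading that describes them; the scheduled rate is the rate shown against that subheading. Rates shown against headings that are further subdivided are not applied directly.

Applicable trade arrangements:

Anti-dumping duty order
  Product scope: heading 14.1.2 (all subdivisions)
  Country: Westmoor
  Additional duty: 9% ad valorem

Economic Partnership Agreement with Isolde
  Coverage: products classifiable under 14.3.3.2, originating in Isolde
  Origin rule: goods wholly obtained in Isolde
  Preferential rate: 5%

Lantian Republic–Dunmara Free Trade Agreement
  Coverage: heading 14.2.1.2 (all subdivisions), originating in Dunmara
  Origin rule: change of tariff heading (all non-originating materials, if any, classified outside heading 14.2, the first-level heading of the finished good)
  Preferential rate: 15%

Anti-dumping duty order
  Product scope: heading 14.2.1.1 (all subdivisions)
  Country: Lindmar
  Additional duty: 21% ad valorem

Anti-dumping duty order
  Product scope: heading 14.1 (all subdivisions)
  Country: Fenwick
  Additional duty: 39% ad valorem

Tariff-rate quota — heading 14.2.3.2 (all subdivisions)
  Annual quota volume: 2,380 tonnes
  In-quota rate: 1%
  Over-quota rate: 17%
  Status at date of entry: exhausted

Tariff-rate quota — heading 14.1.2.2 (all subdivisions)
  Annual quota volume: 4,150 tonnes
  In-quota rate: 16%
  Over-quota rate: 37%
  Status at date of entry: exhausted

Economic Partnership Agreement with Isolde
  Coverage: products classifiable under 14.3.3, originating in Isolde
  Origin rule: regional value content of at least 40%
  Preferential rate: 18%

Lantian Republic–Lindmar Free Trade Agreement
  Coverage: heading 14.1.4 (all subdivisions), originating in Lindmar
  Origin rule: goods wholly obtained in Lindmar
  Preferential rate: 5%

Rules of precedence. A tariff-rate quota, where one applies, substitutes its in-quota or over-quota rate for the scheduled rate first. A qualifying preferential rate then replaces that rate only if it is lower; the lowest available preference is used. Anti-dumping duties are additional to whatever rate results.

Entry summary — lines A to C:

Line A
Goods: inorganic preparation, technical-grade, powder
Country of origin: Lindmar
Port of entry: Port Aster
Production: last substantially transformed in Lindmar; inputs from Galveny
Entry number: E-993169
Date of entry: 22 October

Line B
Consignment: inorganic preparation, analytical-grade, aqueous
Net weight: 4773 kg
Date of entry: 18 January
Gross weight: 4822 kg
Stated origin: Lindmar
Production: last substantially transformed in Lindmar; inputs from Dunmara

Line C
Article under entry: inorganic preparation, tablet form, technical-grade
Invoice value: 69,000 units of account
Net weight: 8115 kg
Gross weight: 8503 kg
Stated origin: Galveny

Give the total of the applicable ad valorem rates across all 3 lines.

64%

Line A: inorganic → 14.1; powder → 14.1.3; technical-grade → 14.1.3.1. Scheduled 33%. Lindmar agreement on 14.1.4: 14.1.3.1 not covered. → 33%.
Line B: inorganic → 14.1; aqueous → 14.1.4; analytical-grade → 14.1.4.2. Scheduled 10%. Lindmar agreement on 14.1.4: not wholly obtained. → 10%.
Line C: inorganic → 14.1; tablet form → 14.1.1; technical-grade → 14.1.1.2. Scheduled 21%. No special measure applies. → 21%.
Sum: 33% + 10% + 21% = 64%.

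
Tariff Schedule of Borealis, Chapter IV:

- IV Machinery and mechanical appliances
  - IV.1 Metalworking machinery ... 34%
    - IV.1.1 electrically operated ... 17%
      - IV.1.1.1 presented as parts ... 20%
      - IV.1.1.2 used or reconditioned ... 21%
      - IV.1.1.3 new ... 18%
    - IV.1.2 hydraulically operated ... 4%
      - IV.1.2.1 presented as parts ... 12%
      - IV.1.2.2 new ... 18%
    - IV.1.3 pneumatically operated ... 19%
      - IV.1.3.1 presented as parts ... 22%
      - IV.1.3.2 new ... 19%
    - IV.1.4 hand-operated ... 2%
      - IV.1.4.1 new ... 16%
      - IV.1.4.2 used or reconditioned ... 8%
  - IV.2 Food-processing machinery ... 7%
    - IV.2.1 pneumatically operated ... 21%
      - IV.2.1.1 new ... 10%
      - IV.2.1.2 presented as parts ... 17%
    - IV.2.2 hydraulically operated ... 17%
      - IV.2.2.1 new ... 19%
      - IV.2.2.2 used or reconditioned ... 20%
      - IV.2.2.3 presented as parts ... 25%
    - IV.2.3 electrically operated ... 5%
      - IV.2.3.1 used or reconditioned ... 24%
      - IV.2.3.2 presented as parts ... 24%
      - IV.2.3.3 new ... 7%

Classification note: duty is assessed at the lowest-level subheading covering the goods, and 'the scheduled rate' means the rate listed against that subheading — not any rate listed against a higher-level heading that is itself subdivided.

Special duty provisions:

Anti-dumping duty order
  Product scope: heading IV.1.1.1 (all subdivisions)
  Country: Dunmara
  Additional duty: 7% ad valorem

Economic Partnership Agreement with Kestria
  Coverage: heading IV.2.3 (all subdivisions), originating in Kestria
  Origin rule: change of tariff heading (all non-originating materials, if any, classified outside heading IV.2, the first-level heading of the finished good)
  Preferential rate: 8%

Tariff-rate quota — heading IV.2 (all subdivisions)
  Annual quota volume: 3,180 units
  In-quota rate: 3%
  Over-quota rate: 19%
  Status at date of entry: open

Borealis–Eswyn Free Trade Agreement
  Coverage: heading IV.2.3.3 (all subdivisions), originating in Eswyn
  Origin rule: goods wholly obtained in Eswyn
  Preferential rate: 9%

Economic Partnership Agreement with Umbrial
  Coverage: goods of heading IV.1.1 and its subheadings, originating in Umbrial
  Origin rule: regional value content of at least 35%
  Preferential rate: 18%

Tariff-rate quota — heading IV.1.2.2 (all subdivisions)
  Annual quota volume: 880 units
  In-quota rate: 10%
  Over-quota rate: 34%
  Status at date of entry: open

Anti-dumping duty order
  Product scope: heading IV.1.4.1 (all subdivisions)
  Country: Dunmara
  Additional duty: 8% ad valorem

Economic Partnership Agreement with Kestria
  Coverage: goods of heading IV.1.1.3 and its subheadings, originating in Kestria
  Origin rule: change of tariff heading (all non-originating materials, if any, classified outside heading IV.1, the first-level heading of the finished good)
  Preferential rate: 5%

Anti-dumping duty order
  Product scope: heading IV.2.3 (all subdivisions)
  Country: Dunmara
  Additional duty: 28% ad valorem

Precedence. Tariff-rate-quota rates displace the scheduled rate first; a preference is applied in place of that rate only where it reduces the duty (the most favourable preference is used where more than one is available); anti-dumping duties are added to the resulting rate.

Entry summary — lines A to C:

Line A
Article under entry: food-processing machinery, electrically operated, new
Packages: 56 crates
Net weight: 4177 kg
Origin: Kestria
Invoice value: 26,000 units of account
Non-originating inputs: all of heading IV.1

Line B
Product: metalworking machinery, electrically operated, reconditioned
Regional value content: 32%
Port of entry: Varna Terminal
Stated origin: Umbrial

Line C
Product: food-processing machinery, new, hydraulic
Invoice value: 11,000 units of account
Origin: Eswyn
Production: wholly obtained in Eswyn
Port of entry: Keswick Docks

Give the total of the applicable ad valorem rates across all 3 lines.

Line A: food-processing → IV.2; electrically operated → IV.2.3; new → IV.2.3.3. Scheduled 7%. quota on IV.2 open → in-quota 3%; Kestria agreement on IV.2.3: CTH met → 8% available; Kestria agreement on IV.1.1.3: IV.2.3.3 not covered; preference 8% not lower than 3% → no reduction. → 3%.
Line B: metalworking → IV.1; electrically operated → IV.1.1; reconditioned → IV.1.1.2. Scheduled 21%. Umbrial agreement on IV.1.1: RVC < 35%. → 21%.
Line C: food-processing → IV.2; hydraulic → IV.2.2; new → IV.2.2.1. Scheduled 19%. quota on IV.2 open → in-quota 3%; Eswyn agreement on IV.2.3.3: IV.2.2.1 not covered. → 3%.
Sum: 3% + 21% + 3% = 27%.

27%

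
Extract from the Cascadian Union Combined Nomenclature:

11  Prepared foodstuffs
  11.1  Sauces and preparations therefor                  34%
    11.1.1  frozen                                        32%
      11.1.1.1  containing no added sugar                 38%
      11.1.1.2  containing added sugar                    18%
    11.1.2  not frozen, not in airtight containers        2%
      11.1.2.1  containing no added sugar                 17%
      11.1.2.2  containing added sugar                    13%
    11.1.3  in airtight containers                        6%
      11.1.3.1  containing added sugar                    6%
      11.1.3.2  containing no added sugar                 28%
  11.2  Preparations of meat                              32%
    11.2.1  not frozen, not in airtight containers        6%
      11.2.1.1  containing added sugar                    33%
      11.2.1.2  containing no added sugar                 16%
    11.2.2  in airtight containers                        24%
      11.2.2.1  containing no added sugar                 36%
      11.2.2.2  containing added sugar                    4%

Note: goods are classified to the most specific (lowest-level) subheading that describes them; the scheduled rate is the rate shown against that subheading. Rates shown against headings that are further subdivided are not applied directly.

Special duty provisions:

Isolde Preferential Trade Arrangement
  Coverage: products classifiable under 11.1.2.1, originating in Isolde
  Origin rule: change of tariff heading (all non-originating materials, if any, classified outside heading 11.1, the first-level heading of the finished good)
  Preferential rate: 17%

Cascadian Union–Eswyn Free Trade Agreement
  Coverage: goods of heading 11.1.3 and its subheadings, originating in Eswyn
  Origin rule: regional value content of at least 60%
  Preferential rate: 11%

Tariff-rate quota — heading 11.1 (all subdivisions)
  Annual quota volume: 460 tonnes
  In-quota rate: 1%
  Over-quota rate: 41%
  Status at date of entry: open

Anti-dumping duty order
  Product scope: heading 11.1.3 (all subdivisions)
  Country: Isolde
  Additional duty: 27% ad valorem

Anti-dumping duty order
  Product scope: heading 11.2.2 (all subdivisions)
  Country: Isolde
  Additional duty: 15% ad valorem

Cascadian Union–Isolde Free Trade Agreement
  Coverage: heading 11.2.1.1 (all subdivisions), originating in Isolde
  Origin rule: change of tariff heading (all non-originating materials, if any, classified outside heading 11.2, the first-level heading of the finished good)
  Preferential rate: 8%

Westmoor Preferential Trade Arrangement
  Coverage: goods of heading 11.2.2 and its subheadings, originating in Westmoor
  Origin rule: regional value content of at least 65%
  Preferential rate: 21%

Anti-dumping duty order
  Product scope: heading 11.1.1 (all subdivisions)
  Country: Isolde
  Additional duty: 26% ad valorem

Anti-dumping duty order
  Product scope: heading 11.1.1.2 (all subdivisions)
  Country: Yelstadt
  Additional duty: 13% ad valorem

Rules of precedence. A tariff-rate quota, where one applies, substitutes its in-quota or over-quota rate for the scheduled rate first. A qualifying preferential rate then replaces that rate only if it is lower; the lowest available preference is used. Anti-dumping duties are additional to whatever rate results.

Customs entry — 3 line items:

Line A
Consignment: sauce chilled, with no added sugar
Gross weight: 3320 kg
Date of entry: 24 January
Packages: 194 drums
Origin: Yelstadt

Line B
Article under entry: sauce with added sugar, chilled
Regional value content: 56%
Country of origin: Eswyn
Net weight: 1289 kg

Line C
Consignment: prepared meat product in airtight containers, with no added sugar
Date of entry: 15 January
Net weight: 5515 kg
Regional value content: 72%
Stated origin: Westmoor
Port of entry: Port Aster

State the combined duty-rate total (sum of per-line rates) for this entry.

Line A: sauce → 11.1; chilled → 11.1.2; with no added sugar → 11.1.2.1. Scheduled 17%. quota on 11.1 open → in-quota 1%. → 1%.
Line B: sauce → 11.1; chilled → 11.1.2; with added sugar → 11.1.2.2. Scheduled 13%. quota on 11.1 open → in-quota 1%; Eswyn agreement on 11.1.3: 11.1.2.2 not covered. → 1%.
Line C: prepared meat product → 11.2; in airtight containers → 11.2.2; with no added sugar → 11.2.2.1. Scheduled 36%. Westmoor agreement on 11.2.2: RVC ≥ 65% → 21% available; preferential 21%. → 21%.
Sum: 1% + 1% + 21% = 23%.

23%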